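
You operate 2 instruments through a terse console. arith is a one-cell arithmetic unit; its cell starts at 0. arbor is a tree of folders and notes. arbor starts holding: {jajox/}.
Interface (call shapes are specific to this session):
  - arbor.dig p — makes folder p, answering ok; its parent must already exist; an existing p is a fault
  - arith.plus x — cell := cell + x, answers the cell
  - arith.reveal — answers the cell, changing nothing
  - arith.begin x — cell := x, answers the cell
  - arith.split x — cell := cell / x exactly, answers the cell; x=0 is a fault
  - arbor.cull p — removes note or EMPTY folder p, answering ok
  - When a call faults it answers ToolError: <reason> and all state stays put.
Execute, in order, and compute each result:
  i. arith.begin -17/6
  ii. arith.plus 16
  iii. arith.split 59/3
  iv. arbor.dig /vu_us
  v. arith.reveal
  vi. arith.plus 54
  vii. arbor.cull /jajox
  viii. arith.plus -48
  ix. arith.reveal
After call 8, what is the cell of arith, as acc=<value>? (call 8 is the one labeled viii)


Then arith.begin on x='-17/6', which returns -17/6.
I run arith.plus on x='16', — result: 79/6.
Calling arith.split on x='59/3', and observe 79/118.
I run arbor.dig on p='/vu_us', giving ok.
I try arith.reveal, giving 79/118.
I try arith.plus on x='54', which returns 6451/118.
I call arbor.cull on p='/jajox', → ok.
Next I call arith.plus on x='-48', — result: 787/118.
I invoke arith.reveal, and get 787/118.

Answer: acc=787/118


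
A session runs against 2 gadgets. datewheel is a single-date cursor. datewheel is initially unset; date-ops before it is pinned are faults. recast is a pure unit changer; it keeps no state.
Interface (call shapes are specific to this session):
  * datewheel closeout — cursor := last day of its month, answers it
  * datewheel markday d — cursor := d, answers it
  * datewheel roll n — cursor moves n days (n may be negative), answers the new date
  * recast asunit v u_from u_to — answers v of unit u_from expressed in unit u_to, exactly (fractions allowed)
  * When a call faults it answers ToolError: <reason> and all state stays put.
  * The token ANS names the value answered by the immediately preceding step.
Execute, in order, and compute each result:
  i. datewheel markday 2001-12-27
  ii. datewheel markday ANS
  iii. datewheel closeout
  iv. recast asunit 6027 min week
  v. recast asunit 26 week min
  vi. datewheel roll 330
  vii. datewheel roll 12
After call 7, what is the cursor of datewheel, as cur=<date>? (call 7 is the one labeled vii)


Answer: cur=2002-12-08

Derivation:
> datewheel markday d: 2001-12-27
= 2001-12-27
> datewheel markday d: ANS
= 2001-12-27
> datewheel closeout
= 2001-12-31
> recast asunit v: 6027 u_from: min u_to: week
= 287/480
> recast asunit v: 26 u_from: week u_to: min
= 262080
> datewheel roll n: 330
= 2002-11-26
> datewheel roll n: 12
= 2002-12-08


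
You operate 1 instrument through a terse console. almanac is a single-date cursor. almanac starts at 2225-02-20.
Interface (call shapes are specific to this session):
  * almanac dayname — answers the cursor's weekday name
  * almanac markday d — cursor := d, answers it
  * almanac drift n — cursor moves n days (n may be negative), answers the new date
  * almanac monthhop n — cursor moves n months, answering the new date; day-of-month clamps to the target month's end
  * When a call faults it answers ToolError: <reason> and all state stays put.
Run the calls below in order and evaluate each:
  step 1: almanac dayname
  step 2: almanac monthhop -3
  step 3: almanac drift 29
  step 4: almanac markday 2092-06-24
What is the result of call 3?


~$ almanac dayname
  Sunday
~$ almanac monthhop n→-3
  2224-11-20
~$ almanac drift n→29
  2224-12-19
~$ almanac markday d→2092-06-24
  2092-06-24

Answer: 2224-12-19


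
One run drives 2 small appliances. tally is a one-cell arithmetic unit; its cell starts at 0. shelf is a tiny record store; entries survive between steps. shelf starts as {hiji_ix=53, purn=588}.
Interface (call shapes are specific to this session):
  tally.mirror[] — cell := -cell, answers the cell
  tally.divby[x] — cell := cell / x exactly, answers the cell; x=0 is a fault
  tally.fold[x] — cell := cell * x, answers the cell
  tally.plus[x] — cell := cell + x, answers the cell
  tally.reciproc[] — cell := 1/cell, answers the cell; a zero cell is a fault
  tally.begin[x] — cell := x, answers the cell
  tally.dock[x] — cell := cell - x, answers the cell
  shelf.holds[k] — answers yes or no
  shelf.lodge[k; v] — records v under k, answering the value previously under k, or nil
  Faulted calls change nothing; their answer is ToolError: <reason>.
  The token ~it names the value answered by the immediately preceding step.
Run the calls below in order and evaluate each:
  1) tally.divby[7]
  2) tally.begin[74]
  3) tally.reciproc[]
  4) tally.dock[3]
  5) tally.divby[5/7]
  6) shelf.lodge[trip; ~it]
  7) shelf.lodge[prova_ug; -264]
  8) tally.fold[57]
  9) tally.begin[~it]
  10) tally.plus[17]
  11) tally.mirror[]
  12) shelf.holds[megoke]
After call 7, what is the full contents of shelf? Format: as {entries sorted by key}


Answer: {hiji_ix=53, prova_ug=-264, purn=588, trip=-1547/370}

Derivation:
Step: tally.divby[7]
Result: 0
Step: tally.begin[74]
Result: 74
Step: tally.reciproc[]
Result: 1/74
Step: tally.dock[3]
Result: -221/74
Step: tally.divby[5/7]
Result: -1547/370
Step: shelf.lodge[trip; ~it]
Result: nil
Step: shelf.lodge[prova_ug; -264]
Result: nil
Step: tally.fold[57]
Result: -88179/370
Step: tally.begin[~it]
Result: -88179/370
Step: tally.plus[17]
Result: -81889/370
Step: tally.mirror[]
Result: 81889/370
Step: shelf.holds[megoke]
Result: no


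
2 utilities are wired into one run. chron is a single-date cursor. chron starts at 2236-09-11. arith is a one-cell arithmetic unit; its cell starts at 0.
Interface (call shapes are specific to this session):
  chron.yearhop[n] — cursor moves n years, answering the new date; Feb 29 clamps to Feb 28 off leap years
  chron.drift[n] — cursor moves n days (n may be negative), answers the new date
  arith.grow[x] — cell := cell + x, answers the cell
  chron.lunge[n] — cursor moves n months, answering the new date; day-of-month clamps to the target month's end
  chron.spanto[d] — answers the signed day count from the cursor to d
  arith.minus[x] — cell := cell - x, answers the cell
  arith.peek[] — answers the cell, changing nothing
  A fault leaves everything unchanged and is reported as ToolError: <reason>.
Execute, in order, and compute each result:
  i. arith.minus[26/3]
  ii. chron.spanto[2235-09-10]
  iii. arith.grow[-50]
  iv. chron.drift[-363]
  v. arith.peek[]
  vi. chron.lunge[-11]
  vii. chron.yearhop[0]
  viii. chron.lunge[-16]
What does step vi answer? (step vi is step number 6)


Answer: 2234-10-14

Derivation:
Act: arith.minus[x=26/3]
Obs: -26/3
Act: chron.spanto[d=2235-09-10]
Obs: -367
Act: arith.grow[x=-50]
Obs: -176/3
Act: chron.drift[n=-363]
Obs: 2235-09-14
Act: arith.peek[]
Obs: -176/3
Act: chron.lunge[n=-11]
Obs: 2234-10-14
Act: chron.yearhop[n=0]
Obs: 2234-10-14
Act: chron.lunge[n=-16]
Obs: 2233-06-14


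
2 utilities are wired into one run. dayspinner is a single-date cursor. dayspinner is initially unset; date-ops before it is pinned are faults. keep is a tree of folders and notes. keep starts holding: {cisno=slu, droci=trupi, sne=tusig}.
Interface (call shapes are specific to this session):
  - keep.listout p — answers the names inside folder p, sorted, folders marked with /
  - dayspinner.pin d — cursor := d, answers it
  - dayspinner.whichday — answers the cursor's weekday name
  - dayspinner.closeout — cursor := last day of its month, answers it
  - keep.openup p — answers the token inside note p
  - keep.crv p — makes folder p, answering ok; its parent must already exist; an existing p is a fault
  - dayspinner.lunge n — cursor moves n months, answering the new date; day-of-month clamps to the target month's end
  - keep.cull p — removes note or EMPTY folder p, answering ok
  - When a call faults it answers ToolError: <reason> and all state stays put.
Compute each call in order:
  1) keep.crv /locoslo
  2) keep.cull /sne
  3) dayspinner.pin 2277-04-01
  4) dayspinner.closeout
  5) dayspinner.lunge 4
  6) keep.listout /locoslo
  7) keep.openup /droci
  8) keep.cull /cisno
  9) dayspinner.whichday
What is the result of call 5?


Answer: 2277-08-30

Derivation:
I call keep.crv on p='/locoslo': ok.
I run keep.cull on p='/sne', and see ok.
I try dayspinner.pin on d='2277-04-01', and get 2277-04-01.
I call dayspinner.closeout, and get 2277-04-30.
Now I run dayspinner.lunge on n='4', and observe 2277-08-30.
Using keep.listout on p='/locoslo', yielding [].
Calling keep.openup on p='/droci', yielding trupi.
I use keep.cull on p='/cisno', yielding ok.
Next I call dayspinner.whichday, which returns Thursday.


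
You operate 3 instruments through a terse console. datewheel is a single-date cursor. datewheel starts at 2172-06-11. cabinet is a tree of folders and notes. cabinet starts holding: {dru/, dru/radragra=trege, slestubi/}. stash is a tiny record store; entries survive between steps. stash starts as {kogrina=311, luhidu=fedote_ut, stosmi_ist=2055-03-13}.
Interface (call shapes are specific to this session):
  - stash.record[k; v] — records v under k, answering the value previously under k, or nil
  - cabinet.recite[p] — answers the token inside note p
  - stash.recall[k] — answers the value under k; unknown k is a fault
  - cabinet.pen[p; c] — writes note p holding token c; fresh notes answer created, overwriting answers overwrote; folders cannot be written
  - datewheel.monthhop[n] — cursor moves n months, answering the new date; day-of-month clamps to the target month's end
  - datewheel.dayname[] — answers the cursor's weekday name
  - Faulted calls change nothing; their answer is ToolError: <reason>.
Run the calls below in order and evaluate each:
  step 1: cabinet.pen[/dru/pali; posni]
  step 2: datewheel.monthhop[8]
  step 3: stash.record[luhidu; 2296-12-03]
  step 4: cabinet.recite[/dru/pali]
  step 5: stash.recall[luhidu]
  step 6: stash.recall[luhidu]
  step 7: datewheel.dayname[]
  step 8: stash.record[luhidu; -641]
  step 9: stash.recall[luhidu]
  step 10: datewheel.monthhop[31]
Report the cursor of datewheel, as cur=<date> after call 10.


Answer: cur=2175-09-11

Derivation:
;; 1. cabinet.pen(/dru/pali, posni) => created
;; 2. datewheel.monthhop(8) => 2173-02-11
;; 3. stash.record(luhidu, 2296-12-03) => fedote_ut
;; 4. cabinet.recite(/dru/pali) => posni
;; 5. stash.recall(luhidu) => 2296-12-03
;; 6. stash.recall(luhidu) => 2296-12-03
;; 7. datewheel.dayname() => Thursday
;; 8. stash.record(luhidu, -641) => 2296-12-03
;; 9. stash.recall(luhidu) => -641
;; 10. datewheel.monthhop(31) => 2175-09-11


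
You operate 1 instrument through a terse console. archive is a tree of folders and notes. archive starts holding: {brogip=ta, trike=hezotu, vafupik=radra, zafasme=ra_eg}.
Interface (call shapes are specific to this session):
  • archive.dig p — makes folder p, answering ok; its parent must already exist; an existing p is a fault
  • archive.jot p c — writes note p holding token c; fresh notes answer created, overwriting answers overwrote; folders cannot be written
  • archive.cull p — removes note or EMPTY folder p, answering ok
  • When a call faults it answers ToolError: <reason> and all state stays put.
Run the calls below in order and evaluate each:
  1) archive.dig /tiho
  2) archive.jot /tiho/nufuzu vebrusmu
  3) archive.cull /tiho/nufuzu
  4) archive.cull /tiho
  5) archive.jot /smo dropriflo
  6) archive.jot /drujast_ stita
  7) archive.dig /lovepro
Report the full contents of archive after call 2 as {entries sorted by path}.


Answer: {brogip=ta, tiho/, tiho/nufuzu=vebrusmu, trike=hezotu, vafupik=radra, zafasme=ra_eg}

Derivation:
Invoking archive.dig passing p='/tiho', which returns ok.
Now I run archive.jot passing p='/tiho/nufuzu', c='vebrusmu', — result: created.
I call archive.cull passing p='/tiho/nufuzu', and see ok.
I run archive.cull passing p='/tiho', → ok.
I call archive.jot passing p='/smo', c='dropriflo', and see created.
I try archive.jot passing p='/drujast_', c='stita', — result: created.
I run archive.dig passing p='/lovepro', yielding ok.


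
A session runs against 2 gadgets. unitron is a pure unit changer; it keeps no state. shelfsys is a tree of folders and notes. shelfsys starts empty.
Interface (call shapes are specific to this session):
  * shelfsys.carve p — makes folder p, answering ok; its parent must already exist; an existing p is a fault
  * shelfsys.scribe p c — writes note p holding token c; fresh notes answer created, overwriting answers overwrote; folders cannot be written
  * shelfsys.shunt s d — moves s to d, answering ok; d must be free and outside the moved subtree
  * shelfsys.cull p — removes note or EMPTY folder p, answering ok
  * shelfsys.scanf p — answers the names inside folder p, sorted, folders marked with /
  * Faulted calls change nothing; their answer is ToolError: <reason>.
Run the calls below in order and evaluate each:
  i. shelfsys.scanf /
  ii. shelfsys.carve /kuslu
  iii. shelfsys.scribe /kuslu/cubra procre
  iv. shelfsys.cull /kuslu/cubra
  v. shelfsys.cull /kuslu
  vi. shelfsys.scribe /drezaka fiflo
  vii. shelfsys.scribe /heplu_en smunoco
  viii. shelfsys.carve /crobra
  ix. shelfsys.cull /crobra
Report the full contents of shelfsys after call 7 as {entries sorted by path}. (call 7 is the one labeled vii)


→ scanf(/)
← []
→ carve(/kuslu)
← ok
→ scribe(/kuslu/cubra, procre)
← created
→ cull(/kuslu/cubra)
← ok
→ cull(/kuslu)
← ok
→ scribe(/drezaka, fiflo)
← created
→ scribe(/heplu_en, smunoco)
← created
→ carve(/crobra)
← ok
→ cull(/crobra)
← ok

Answer: {drezaka=fiflo, heplu_en=smunoco}


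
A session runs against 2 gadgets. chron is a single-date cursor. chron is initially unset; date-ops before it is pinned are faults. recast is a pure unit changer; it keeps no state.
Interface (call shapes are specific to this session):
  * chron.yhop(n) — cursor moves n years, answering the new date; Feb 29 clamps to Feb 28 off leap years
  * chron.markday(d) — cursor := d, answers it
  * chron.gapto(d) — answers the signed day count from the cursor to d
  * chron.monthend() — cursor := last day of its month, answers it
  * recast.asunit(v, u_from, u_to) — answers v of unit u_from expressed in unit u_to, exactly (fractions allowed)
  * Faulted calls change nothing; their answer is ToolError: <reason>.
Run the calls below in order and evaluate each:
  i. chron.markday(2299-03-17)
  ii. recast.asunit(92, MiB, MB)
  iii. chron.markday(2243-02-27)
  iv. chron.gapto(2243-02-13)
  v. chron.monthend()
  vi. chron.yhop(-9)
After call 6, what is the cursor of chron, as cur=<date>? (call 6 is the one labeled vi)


-> chron.markday(d: 2299-03-17)
<- 2299-03-17
-> recast.asunit(v: 92, u_from: MiB, u_to: MB)
<- 1507328/15625
-> chron.markday(d: 2243-02-27)
<- 2243-02-27
-> chron.gapto(d: 2243-02-13)
<- -14
-> chron.monthend()
<- 2243-02-28
-> chron.yhop(n: -9)
<- 2234-02-28

Answer: cur=2234-02-28


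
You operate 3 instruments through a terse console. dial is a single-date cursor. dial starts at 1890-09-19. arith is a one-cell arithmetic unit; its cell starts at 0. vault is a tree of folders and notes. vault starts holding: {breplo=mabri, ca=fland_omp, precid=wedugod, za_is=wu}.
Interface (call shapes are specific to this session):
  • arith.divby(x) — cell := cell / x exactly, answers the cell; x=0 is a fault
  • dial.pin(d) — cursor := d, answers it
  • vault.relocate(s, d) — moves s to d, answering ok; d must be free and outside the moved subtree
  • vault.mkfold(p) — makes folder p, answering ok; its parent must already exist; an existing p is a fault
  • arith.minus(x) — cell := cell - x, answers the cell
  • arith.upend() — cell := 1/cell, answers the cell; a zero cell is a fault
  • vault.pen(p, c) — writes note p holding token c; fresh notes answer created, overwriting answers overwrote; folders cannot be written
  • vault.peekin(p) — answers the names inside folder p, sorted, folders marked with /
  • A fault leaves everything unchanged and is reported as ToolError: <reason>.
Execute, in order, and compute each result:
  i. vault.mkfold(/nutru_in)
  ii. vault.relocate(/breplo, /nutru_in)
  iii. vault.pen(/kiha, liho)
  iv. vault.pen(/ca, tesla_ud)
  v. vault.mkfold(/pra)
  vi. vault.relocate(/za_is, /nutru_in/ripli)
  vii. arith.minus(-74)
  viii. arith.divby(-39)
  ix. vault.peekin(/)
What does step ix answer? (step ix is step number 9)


# vault.mkfold(/nutru_in) == ok
# vault.relocate(/breplo, /nutru_in) == ToolError: exists
# vault.pen(/kiha, liho) == created
# vault.pen(/ca, tesla_ud) == overwrote
# vault.mkfold(/pra) == ok
# vault.relocate(/za_is, /nutru_in/ripli) == ok
# arith.minus(-74) == 74
# arith.divby(-39) == -74/39
# vault.peekin(/) == [breplo, ca, kiha, nutru_in/, pra/, precid]

Answer: [breplo, ca, kiha, nutru_in/, pra/, precid]


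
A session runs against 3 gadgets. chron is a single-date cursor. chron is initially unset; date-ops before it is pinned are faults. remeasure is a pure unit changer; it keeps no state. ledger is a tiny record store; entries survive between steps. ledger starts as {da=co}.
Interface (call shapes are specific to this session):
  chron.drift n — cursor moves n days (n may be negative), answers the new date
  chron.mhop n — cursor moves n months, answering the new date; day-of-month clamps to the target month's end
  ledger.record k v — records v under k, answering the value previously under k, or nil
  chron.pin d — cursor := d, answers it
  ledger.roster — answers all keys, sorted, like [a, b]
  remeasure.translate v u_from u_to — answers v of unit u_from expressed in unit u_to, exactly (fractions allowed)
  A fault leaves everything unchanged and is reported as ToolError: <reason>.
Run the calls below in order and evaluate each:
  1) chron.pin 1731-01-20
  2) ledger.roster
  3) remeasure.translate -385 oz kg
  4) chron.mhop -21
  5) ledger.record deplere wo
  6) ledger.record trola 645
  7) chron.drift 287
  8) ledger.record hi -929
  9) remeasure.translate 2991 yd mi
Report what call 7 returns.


Answer: 1730-02-01

Derivation:
>>> chron.pin d=1731-01-20
= 1731-01-20
>>> ledger.roster
= [da]
>>> remeasure.translate v=-385 u_from=oz u_to=kg
= -3492661249/320000000
>>> chron.mhop n=-21
= 1729-04-20
>>> ledger.record k=deplere v=wo
= nil
>>> ledger.record k=trola v=645
= nil
>>> chron.drift n=287
= 1730-02-01
>>> ledger.record k=hi v=-929
= nil
>>> remeasure.translate v=2991 u_from=yd u_to=mi
= 2991/1760


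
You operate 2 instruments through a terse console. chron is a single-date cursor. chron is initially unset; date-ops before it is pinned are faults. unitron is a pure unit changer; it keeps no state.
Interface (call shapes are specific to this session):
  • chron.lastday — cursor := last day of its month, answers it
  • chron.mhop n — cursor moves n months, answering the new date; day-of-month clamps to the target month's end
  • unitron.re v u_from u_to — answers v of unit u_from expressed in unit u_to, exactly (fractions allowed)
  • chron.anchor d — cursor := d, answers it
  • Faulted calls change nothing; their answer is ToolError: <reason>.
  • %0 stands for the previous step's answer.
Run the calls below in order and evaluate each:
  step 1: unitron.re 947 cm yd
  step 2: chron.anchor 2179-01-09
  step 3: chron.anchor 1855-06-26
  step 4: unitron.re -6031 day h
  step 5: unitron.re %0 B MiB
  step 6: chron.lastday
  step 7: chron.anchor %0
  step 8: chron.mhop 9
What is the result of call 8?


~$ unitron.re v→947 u_from→cm u_to→yd
[out] 23675/2286
~$ chron.anchor d→2179-01-09
[out] 2179-01-09
~$ chron.anchor d→1855-06-26
[out] 1855-06-26
~$ unitron.re v→-6031 u_from→day u_to→h
[out] -144744
~$ unitron.re v→%0 u_from→B u_to→MiB
[out] -18093/131072
~$ chron.lastday
[out] 1855-06-30
~$ chron.anchor d→%0
[out] 1855-06-30
~$ chron.mhop n→9
[out] 1856-03-30

Answer: 1856-03-30


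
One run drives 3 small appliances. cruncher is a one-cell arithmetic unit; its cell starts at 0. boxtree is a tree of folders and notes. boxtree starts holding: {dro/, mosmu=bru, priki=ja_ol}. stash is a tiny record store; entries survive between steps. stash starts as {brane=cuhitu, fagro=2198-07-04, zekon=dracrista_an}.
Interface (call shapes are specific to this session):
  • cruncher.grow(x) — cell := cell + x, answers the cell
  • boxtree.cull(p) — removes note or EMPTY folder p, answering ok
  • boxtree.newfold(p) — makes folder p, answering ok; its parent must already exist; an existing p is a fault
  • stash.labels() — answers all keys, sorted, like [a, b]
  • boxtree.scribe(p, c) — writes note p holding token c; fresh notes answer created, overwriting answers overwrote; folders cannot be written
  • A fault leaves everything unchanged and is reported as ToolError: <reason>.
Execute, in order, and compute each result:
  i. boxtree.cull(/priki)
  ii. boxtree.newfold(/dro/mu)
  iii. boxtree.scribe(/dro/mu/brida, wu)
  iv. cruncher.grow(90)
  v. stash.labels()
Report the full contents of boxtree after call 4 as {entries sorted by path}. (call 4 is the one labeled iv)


Answer: {dro/, dro/mu/, dro/mu/brida=wu, mosmu=bru}

Derivation:
→ boxtree.cull(p→/priki)
← ok
→ boxtree.newfold(p→/dro/mu)
← ok
→ boxtree.scribe(p→/dro/mu/brida, c→wu)
← created
→ cruncher.grow(x→90)
← 90
→ stash.labels()
← [brane, fagro, zekon]


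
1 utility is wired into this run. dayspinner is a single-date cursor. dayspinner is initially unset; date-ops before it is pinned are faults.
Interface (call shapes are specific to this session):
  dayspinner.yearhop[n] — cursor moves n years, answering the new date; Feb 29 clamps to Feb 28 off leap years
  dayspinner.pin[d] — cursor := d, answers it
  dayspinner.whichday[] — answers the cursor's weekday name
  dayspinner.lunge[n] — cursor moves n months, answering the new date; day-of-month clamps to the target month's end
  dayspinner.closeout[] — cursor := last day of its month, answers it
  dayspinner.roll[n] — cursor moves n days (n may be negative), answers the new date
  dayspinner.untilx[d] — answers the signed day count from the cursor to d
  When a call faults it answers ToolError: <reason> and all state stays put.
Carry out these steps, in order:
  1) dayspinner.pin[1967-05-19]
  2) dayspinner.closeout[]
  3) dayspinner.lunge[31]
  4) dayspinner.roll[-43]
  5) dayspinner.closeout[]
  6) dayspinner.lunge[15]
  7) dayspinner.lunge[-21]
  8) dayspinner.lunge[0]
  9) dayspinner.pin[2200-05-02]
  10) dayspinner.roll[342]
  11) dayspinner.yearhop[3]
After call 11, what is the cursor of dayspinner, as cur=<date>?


! dayspinner.pin(d→1967-05-19) : 1967-05-19
! dayspinner.closeout() : 1967-05-31
! dayspinner.lunge(n→31) : 1969-12-31
! dayspinner.roll(n→-43) : 1969-11-18
! dayspinner.closeout() : 1969-11-30
! dayspinner.lunge(n→15) : 1971-02-28
! dayspinner.lunge(n→-21) : 1969-05-28
! dayspinner.lunge(n→0) : 1969-05-28
! dayspinner.pin(d→2200-05-02) : 2200-05-02
! dayspinner.roll(n→342) : 2201-04-09
! dayspinner.yearhop(n→3) : 2204-04-09

Answer: cur=2204-04-09


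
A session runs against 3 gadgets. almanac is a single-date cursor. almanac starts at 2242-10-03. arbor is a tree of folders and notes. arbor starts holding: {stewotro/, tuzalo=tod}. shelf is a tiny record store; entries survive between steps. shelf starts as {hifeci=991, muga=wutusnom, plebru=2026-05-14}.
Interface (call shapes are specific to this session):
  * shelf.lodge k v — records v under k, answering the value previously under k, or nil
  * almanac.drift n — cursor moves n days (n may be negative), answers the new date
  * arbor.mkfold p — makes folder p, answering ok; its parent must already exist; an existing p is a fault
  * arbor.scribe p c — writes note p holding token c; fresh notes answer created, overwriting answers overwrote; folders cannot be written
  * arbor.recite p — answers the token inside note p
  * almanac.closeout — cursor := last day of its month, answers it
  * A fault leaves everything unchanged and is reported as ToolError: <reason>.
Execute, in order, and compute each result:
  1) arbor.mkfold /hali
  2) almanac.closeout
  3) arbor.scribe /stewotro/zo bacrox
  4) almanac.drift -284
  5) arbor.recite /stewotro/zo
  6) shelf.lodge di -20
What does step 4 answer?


> mkfold /hali
  ok
> closeout
  2242-10-31
> scribe /stewotro/zo bacrox
  created
> drift -284
  2242-01-20
> recite /stewotro/zo
  bacrox
> lodge di -20
  nil

Answer: 2242-01-20


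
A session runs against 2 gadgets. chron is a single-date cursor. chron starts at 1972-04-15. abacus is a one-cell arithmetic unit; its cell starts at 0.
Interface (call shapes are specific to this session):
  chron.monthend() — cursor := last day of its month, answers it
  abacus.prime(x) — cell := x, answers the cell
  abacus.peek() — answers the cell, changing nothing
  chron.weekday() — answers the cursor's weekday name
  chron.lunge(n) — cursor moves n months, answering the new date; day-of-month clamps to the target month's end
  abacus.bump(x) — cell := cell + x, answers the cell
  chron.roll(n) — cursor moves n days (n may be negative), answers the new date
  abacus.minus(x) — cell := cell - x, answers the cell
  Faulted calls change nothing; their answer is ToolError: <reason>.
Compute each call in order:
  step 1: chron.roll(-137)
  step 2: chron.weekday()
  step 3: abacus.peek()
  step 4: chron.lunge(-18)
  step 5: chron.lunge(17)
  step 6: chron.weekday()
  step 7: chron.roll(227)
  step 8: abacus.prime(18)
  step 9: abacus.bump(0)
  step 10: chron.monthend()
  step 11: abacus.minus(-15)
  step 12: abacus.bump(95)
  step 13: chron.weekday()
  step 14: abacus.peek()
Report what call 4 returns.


Answer: 1970-05-30

Derivation:
Then chron.roll(n=-137), and see 1971-11-30.
I call chron.weekday, giving Tuesday.
Invoking abacus.peek, yielding 0.
Calling chron.lunge(n=-18), — result: 1970-05-30.
Now I run chron.lunge(n=17), → 1971-10-30.
I try chron.weekday(), — result: Saturday.
Invoking chron.roll(n=227), and observe 1972-06-13.
I call abacus.prime(x=18), which returns 18.
I use abacus.bump(x=0), → 18.
I invoke chron.monthend, and see 1972-06-30.
I use abacus.minus(x=-15), yielding 33.
I run abacus.bump(x=95), which returns 128.
I run chron.weekday(), yielding Friday.
Now I run abacus.peek(): 128.


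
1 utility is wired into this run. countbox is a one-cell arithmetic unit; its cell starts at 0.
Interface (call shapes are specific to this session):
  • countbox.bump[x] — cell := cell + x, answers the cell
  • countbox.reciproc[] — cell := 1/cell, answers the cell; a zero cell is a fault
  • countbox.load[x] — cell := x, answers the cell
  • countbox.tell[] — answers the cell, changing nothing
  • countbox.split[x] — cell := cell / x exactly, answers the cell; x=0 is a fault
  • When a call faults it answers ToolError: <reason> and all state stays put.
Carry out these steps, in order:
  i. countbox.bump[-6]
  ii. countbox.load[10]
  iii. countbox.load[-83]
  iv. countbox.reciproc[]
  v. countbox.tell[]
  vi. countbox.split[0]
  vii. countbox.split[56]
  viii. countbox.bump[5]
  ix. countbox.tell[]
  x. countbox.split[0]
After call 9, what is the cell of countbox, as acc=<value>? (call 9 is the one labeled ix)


Answer: acc=23239/4648

Derivation:
Then countbox.bump with x: -6, and observe -6.
Invoking countbox.load with x: 10, which returns 10.
Now I run countbox.load with x: -83, and see -83.
Calling countbox.reciproc(), → -1/83.
I use countbox.tell, and get -1/83.
Now I run countbox.split with x: 0, giving ToolError: division by zero.
Calling countbox.split with x: 56, which returns -1/4648.
I run countbox.bump with x: 5, giving 23239/4648.
Invoking countbox.tell(), and observe 23239/4648.
I run countbox.split with x: 0: ToolError: division by zero.


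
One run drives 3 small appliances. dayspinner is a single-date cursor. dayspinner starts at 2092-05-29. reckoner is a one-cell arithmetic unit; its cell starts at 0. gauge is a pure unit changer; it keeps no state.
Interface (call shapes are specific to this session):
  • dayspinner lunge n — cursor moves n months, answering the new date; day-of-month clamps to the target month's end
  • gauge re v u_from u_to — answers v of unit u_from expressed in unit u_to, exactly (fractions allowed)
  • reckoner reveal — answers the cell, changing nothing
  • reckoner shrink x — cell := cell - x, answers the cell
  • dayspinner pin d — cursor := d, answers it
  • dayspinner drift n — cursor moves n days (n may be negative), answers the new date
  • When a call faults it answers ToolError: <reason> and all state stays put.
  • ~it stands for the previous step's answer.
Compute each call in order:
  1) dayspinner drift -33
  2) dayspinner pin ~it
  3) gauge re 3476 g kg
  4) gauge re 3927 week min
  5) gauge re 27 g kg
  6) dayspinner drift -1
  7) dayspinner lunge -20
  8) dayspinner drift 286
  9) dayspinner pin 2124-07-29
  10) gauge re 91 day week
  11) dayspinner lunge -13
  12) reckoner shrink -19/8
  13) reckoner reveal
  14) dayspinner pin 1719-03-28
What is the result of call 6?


-- 1. dayspinner drift(n=-33) -> 2092-04-26
-- 2. dayspinner pin(d=~it) -> 2092-04-26
-- 3. gauge re(v=3476, u_from=g, u_to=kg) -> 869/250
-- 4. gauge re(v=3927, u_from=week, u_to=min) -> 39584160
-- 5. gauge re(v=27, u_from=g, u_to=kg) -> 27/1000
-- 6. dayspinner drift(n=-1) -> 2092-04-25
-- 7. dayspinner lunge(n=-20) -> 2090-08-25
-- 8. dayspinner drift(n=286) -> 2091-06-07
-- 9. dayspinner pin(d=2124-07-29) -> 2124-07-29
-- 10. gauge re(v=91, u_from=day, u_to=week) -> 13
-- 11. dayspinner lunge(n=-13) -> 2123-06-29
-- 12. reckoner shrink(x=-19/8) -> 19/8
-- 13. reckoner reveal() -> 19/8
-- 14. dayspinner pin(d=1719-03-28) -> 1719-03-28

Answer: 2092-04-25


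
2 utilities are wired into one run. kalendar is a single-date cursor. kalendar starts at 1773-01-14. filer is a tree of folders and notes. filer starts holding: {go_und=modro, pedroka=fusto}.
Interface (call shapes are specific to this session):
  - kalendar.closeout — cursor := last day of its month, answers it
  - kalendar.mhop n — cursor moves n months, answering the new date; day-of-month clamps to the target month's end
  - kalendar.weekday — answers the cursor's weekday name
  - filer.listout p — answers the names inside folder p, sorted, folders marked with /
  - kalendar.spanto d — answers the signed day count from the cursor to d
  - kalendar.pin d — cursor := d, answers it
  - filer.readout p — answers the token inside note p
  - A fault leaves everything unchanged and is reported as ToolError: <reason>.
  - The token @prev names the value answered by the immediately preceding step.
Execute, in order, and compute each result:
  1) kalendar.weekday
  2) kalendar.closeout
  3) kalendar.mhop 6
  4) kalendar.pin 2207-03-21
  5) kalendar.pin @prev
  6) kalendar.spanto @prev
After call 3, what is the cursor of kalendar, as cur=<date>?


# kalendar.weekday() ~> Thursday
# kalendar.closeout() ~> 1773-01-31
# kalendar.mhop(n=6) ~> 1773-07-31
# kalendar.pin(d=2207-03-21) ~> 2207-03-21
# kalendar.pin(d=@prev) ~> 2207-03-21
# kalendar.spanto(d=@prev) ~> 0

Answer: cur=1773-07-31


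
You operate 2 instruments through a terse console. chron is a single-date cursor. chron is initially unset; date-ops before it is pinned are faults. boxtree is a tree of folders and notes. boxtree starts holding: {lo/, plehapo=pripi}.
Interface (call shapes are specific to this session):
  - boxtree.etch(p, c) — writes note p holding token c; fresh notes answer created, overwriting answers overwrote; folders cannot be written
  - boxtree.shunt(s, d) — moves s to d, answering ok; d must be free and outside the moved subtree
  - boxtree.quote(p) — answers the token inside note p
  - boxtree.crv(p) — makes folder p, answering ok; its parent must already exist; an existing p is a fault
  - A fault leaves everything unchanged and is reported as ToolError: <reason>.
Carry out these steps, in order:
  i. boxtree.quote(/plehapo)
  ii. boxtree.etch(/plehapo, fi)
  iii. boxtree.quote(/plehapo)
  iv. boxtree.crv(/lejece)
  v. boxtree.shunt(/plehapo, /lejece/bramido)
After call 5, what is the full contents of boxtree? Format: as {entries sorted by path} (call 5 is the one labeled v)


Answer: {lejece/, lejece/bramido=fi, lo/}

Derivation:
>>> quote p→/plehapo
:: pripi
>>> etch p→/plehapo c→fi
:: overwrote
>>> quote p→/plehapo
:: fi
>>> crv p→/lejece
:: ok
>>> shunt s→/plehapo d→/lejece/bramido
:: ok


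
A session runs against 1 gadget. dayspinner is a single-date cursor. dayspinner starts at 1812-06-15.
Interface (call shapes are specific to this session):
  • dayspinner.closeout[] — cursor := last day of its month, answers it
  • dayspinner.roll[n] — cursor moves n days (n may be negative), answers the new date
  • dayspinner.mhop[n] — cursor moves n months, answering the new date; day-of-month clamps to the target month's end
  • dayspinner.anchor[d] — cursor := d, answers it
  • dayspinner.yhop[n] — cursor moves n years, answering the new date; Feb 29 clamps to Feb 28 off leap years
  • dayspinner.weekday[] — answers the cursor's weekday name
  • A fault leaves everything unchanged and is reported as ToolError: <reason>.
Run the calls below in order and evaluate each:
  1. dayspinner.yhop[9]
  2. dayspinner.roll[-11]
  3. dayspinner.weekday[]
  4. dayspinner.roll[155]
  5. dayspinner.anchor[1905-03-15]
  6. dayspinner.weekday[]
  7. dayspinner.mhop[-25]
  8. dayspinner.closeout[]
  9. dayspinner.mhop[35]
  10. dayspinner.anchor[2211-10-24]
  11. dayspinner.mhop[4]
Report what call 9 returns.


Now I run yhop with n=9, giving 1821-06-15.
Now I run roll with n=-11, which returns 1821-06-04.
I invoke weekday(): Monday.
Calling roll with n=155, — result: 1821-11-06.
Calling anchor with d=1905-03-15, and get 1905-03-15.
Using weekday, — result: Wednesday.
I invoke mhop with n=-25, — result: 1903-02-15.
Then closeout, and get 1903-02-28.
I invoke mhop with n=35, — result: 1906-01-28.
Invoking anchor with d=2211-10-24, and observe 2211-10-24.
I use mhop with n=4, yielding 2212-02-24.

Answer: 1906-01-28


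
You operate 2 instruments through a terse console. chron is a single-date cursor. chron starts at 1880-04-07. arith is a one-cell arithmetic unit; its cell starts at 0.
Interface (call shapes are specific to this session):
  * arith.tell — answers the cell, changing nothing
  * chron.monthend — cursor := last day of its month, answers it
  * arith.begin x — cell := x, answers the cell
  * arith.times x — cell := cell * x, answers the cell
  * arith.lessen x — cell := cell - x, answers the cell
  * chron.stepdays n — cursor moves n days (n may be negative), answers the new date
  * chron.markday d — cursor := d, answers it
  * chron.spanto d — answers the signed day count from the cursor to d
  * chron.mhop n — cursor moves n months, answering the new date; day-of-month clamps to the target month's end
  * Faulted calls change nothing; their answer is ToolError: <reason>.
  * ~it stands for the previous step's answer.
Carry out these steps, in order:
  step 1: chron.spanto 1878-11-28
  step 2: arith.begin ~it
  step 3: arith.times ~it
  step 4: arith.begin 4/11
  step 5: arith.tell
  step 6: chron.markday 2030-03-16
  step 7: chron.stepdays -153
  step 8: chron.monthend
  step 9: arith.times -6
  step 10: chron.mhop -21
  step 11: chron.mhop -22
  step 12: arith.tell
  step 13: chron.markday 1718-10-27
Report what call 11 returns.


[in] spanto d='1878-11-28'
= -496
[in] begin x='~it'
= -496
[in] times x='~it'
= 246016
[in] begin x='4/11'
= 4/11
[in] tell
= 4/11
[in] markday d='2030-03-16'
= 2030-03-16
[in] stepdays n='-153'
= 2029-10-14
[in] monthend
= 2029-10-31
[in] times x='-6'
= -24/11
[in] mhop n='-21'
= 2028-01-31
[in] mhop n='-22'
= 2026-03-31
[in] tell
= -24/11
[in] markday d='1718-10-27'
= 1718-10-27

Answer: 2026-03-31


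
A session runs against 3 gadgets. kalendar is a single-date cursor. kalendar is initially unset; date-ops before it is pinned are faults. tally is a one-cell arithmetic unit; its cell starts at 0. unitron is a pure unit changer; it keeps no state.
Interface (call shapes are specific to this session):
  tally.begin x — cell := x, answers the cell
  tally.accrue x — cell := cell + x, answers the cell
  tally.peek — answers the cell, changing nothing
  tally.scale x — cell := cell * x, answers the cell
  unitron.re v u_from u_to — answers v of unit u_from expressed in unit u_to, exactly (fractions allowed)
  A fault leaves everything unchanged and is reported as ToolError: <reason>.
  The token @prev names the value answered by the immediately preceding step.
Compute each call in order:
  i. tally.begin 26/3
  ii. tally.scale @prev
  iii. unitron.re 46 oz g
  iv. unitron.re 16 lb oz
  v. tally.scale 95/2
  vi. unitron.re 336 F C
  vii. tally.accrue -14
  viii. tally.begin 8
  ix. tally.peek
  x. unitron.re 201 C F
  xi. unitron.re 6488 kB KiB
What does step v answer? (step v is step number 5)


Answer: 32110/9

Derivation:
-> begin(x='26/3')
<- 26/3
-> scale(x='@prev')
<- 676/9
-> re(v='46', u_from='oz', u_to='g')
<- 1043262451/800000
-> re(v='16', u_from='lb', u_to='oz')
<- 256
-> scale(x='95/2')
<- 32110/9
-> re(v='336', u_from='F', u_to='C')
<- 1520/9
-> accrue(x='-14')
<- 31984/9
-> begin(x='8')
<- 8
-> peek()
<- 8
-> re(v='201', u_from='C', u_to='F')
<- 1969/5
-> re(v='6488', u_from='kB', u_to='KiB')
<- 101375/16


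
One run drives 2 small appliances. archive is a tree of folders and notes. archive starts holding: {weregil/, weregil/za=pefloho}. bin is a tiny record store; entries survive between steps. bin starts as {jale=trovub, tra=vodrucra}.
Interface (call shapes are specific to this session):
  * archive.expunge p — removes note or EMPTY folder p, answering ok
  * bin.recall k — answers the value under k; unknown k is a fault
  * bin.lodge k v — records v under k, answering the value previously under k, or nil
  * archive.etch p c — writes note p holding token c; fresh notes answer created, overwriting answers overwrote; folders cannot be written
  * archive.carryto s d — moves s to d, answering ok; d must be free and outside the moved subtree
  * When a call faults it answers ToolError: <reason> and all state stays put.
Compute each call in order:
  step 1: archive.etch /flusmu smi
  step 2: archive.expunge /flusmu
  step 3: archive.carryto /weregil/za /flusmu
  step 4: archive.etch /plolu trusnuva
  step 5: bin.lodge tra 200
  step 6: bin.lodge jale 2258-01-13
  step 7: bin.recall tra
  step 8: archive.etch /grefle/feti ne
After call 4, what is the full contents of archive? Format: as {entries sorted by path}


Answer: {flusmu=pefloho, plolu=trusnuva, weregil/}

Derivation:
Now I run etch passing p→/flusmu, c→smi, — result: created.
I try expunge passing p→/flusmu, and observe ok.
Now I run carryto passing s→/weregil/za, d→/flusmu, giving ok.
Then etch passing p→/plolu, c→trusnuva, yielding created.
Then lodge passing k→tra, v→200, and observe vodrucra.
I invoke lodge passing k→jale, v→2258-01-13, → trovub.
Invoking recall passing k→tra, → 200.
Now I run etch passing p→/grefle/feti, c→ne: ToolError: no parent.


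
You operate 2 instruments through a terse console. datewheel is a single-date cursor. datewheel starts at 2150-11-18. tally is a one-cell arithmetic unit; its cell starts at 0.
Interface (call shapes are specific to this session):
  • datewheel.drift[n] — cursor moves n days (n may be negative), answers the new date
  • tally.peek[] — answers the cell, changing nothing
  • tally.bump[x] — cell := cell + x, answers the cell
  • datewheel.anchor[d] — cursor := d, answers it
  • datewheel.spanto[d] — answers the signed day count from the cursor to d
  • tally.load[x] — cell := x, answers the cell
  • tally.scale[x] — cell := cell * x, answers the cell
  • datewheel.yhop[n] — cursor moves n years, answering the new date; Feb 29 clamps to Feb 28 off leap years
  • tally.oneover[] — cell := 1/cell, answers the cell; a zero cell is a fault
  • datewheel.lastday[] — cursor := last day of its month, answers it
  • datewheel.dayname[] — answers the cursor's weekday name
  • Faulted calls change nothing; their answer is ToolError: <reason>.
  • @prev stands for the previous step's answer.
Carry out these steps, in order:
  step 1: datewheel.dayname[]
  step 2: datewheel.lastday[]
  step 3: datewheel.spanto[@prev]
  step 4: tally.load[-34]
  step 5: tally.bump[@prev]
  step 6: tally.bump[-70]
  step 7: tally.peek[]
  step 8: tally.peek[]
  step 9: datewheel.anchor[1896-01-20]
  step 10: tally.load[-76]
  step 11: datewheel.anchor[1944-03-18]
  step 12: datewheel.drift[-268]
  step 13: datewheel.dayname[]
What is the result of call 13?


;; dayname() == Wednesday
;; lastday() == 2150-11-30
;; spanto(d='@prev') == 0
;; load(x='-34') == -34
;; bump(x='@prev') == -68
;; bump(x='-70') == -138
;; peek() == -138
;; peek() == -138
;; anchor(d='1896-01-20') == 1896-01-20
;; load(x='-76') == -76
;; anchor(d='1944-03-18') == 1944-03-18
;; drift(n='-268') == 1943-06-24
;; dayname() == Thursday

Answer: Thursday
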